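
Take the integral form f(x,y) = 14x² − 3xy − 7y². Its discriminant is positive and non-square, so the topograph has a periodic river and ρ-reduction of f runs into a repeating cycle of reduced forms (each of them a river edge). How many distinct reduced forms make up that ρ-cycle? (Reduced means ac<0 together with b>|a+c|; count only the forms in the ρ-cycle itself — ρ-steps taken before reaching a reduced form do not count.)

D = 401, ⌊√D⌋ = 20
descent: ρ → (-7,17,4)  [lands on river]
river: ρ → (4,15,-11)
river: ρ → (-11,7,8)
river: ρ → (8,9,-10)
river: ρ → (-10,11,7)
river: ρ → (7,17,-4)
river: ρ → (-4,15,11)
river: ρ → (11,7,-8)
river: ρ → (-8,9,10)
river: ρ → (10,11,-7)
ρ-cycle length = 10 (tail of 1 descent step not counted)

10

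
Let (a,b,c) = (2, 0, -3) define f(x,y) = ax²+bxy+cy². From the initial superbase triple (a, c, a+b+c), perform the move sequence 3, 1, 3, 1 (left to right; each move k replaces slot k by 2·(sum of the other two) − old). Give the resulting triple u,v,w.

start (2,-3,-1) = (f(1,0),f(0,1),f(1,1))
replace slot 3: 2·(2+(-3)) − (-1) = -1 → (2,-3,-1)
replace slot 1: 2·((-3)+(-1)) − 2 = -10 → (-10,-3,-1)
replace slot 3: 2·((-10)+(-3)) − (-1) = -25 → (-10,-3,-25)
replace slot 1: 2·((-3)+(-25)) − (-10) = -46 → (-46,-3,-25)

-46,-3,-25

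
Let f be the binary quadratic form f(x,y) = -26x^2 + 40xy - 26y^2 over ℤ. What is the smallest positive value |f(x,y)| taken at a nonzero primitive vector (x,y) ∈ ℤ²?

translate: b→12 (≡-40 mod 52), so (26,-40,26)→(26,12,12)
flip: (26,12,12)→(12,-12,26)
translate: b→12 (≡-12 mod 24), so (12,-12,26)→(12,12,26)
reduced (well bottom): (12,12,26) with a≤c, −a<b≤a
well minimum |f| = |-12| = 12 (negative-definite)

12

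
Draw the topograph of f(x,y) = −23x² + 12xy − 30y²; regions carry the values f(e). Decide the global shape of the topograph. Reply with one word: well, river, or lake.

D = b²−4ac = 12² − 4·(-23)·(-30) = -2616
D < 0 ⇒ definite ⇒ every region one sign ⇒ single well

well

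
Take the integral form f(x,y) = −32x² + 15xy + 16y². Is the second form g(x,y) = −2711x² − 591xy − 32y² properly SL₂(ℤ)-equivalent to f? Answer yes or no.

D₁ = 2273, D₂ = 2273
river cycle of f (length 26): (16, 17, -31), (-31, 45, 2), (2, 47, -8), (-8, 33, 37), (37, 41, -4), (-4, 47, 4), (4, 41, -37), (-37, 33, 8), (8, 47, -2), (-2, 45, 31), … (16 more)
river cycle of g (length 26): (16, 17, -31), (-31, 45, 2), (2, 47, -8), (-8, 33, 37), (37, 41, -4), (-4, 47, 4), (4, 41, -37), (-37, 33, 8), (8, 47, -2), (-2, 45, 31), … (16 more)
cycles coincide ⇒ equivalent

yes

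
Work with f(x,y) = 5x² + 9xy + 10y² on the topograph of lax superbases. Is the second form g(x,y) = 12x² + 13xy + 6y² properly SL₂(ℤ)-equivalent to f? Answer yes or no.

D₁ = -119, D₂ = -119
f: translate: b→-1 (≡9 mod 10), so (5,9,10)→(5,-1,6)
f: reduced (well bottom): (5,-1,6) with a≤c, −a<b≤a
g: translate: b→-11 (≡13 mod 24), so (12,13,6)→(12,-11,5)
g: flip: (12,-11,5)→(5,11,12)
g: translate: b→1 (≡11 mod 10), so (5,11,12)→(5,1,6)
g: reduced (well bottom): (5,1,6) with a≤c, −a<b≤a
reduced forms (5, -1, 6) vs (5, 1, 6) ⇒ inequivalent

no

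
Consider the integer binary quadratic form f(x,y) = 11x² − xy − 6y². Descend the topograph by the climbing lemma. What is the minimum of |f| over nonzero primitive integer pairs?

descent: ρ → (-6,13,4)  [lands on river]
river: ρ → (4,11,-9)
river: ρ → (-9,7,6)
river: ρ → (6,5,-10)
river: ρ → (-10,15,1)
river: ρ → (1,15,-10)
river: ρ → (-10,5,6)
river: ρ → (6,7,-9)
river: ρ → (-9,11,4)
river: ρ → (4,13,-6)
river: ρ → (-6,11,6)
river: ρ → (6,13,-4)
river: ρ → (-4,11,9)
river: ρ → (9,7,-6)
river: ρ → (-6,5,10)
river: ρ → (10,15,-1)
river: ρ → (-1,15,10)
river: ρ → (10,5,-6)
river: ρ → (-6,7,9)
river: ρ → (9,11,-4)
river: ρ → (-4,13,6)
river: ρ → (6,11,-6)
closes: descent 1, river 22
min |a| on river = 1

1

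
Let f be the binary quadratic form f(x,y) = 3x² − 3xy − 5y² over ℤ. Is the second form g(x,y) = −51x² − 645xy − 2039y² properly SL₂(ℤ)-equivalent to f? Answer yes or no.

D₁ = 69, D₂ = 69
river cycle of f (length 4): (-5, 3, 3), (3, 3, -5), (-5, 7, 1), (1, 7, -5)
river cycle of g (length 4): (-5, 3, 3), (3, 3, -5), (-5, 7, 1), (1, 7, -5)
cycles coincide ⇒ equivalent

yes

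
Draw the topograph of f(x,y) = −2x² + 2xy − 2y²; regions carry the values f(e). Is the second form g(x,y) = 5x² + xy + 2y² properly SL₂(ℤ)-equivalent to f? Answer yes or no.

D₁ = -12, D₂ = -39
discriminants differ ⇒ not SL₂(ℤ)-equivalent

no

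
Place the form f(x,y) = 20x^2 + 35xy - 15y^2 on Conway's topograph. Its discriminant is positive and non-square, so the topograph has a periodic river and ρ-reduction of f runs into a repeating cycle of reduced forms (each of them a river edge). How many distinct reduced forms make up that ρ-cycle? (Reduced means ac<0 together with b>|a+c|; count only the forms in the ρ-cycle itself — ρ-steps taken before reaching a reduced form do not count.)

D = 2425, ⌊√D⌋ = 49
river: ρ → (-15,25,30)
river: ρ → (30,35,-10)
river: ρ → (-10,45,10)
river: ρ → (10,35,-30)
river: ρ → (-30,25,15)
river: ρ → (15,35,-20)
river: ρ → (-20,45,5)
river: ρ → (5,45,-20)
river: ρ → (-20,35,15)
river: ρ → (15,25,-30)
river: ρ → (-30,35,10)
river: ρ → (10,45,-10)
river: ρ → (-10,35,30)
river: ρ → (30,25,-15)
river: ρ → (-15,35,20)
river: ρ → (20,45,-5)
river: ρ → (-5,45,20)
river: ρ → (20,35,-15)
ρ-cycle length = 18 (tail of 0 descent steps not counted)

18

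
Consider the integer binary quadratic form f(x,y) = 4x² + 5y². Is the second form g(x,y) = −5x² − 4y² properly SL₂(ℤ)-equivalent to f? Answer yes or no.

D₁ = -80, D₂ = -80
f: reduced (well bottom): (4,0,5) with a≤c, −a<b≤a
g is negative-definite; reduce −g:
−g: flip: (5,0,4)→(4,0,5)
−g: reduced (well bottom): (4,0,5) with a≤c, −a<b≤a
flip sign back: reduced form of g is (-4,0,-5)
reduced forms (4, 0, 5) vs (-4, 0, -5) ⇒ inequivalent

no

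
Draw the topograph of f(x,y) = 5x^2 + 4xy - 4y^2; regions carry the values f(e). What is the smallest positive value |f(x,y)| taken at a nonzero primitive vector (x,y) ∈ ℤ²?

river: ρ → (-4,4,5)
river: ρ → (5,6,-3)
river: ρ → (-3,6,5)
river: ρ → (5,4,-4)
closes: descent 0, river 4
min |a| on river = 3

3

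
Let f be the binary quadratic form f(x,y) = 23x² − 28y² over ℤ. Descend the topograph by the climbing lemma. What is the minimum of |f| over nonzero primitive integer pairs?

descent: ρ → (-28,0,23)
descent: ρ → (23,46,-5)  [lands on river]
river: ρ → (-5,44,32)
river: ρ → (32,20,-17)
river: ρ → (-17,48,4)
river: ρ → (4,48,-17)
river: ρ → (-17,20,32)
river: ρ → (32,44,-5)
river: ρ → (-5,46,23)
closes: descent 2, river 8
min |a| on river = 4

4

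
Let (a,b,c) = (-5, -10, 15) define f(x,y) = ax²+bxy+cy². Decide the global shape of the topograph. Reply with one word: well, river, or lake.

D = b²−4ac = (-10)² − 4·(-5)·15 = 400
D = 20² is a perfect square ⇒ form factors over ℤ ⇒ lakes

lake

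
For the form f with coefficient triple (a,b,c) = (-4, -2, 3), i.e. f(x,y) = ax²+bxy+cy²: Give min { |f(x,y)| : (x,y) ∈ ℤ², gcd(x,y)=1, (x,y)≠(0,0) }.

descent: ρ → (3,2,-4)  [lands on river]
river: ρ → (-4,6,1)
river: ρ → (1,6,-4)
river: ρ → (-4,2,3)
river: ρ → (3,4,-3)
river: ρ → (-3,2,4)
river: ρ → (4,6,-1)
river: ρ → (-1,6,4)
river: ρ → (4,2,-3)
river: ρ → (-3,4,3)
closes: descent 1, river 10
min |a| on river = 1

1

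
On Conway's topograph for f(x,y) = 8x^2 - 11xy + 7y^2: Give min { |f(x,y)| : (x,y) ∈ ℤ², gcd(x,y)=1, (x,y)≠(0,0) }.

translate: b→5 (≡-11 mod 16), so (8,-11,7)→(8,5,4)
flip: (8,5,4)→(4,-5,8)
translate: b→3 (≡-5 mod 8), so (4,-5,8)→(4,3,7)
reduced (well bottom): (4,3,7) with a≤c, −a<b≤a
well minimum = a = 4

4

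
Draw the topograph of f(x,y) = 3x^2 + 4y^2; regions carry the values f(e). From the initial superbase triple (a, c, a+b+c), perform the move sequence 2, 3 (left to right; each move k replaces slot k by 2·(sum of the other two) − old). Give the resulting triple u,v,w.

start (3,4,7) = (f(1,0),f(0,1),f(1,1))
replace slot 2: 2·(3+7) − 4 = 16 → (3,16,7)
replace slot 3: 2·(3+16) − 7 = 31 → (3,16,31)

3,16,31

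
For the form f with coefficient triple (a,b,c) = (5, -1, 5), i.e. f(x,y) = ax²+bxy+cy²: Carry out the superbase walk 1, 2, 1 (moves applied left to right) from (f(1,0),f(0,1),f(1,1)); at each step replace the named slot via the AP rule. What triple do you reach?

start (5,5,9) = (f(1,0),f(0,1),f(1,1))
replace slot 1: 2·(5+9) − 5 = 23 → (23,5,9)
replace slot 2: 2·(23+9) − 5 = 59 → (23,59,9)
replace slot 1: 2·(59+9) − 23 = 113 → (113,59,9)

113,59,9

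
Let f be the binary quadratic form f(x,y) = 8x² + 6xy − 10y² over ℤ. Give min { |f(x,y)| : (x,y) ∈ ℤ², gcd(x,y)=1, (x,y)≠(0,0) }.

river: ρ → (-10,14,4)
river: ρ → (4,18,-2)
river: ρ → (-2,18,4)
river: ρ → (4,14,-10)
river: ρ → (-10,6,8)
river: ρ → (8,10,-8)
river: ρ → (-8,6,10)
river: ρ → (10,14,-4)
river: ρ → (-4,18,2)
river: ρ → (2,18,-4)
river: ρ → (-4,14,10)
river: ρ → (10,6,-8)
river: ρ → (-8,10,8)
river: ρ → (8,6,-10)
closes: descent 0, river 14
min |a| on river = 2

2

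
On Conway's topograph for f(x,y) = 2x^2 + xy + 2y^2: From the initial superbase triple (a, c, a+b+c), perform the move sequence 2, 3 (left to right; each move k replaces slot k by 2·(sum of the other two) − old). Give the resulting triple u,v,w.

start (2,2,5) = (f(1,0),f(0,1),f(1,1))
replace slot 2: 2·(2+5) − 2 = 12 → (2,12,5)
replace slot 3: 2·(2+12) − 5 = 23 → (2,12,23)

2,12,23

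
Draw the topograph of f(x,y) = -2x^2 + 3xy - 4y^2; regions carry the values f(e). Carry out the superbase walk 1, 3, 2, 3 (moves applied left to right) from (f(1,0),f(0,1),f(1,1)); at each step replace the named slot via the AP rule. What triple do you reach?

start (-2,-4,-3) = (f(1,0),f(0,1),f(1,1))
replace slot 1: 2·((-4)+(-3)) − (-2) = -12 → (-12,-4,-3)
replace slot 3: 2·((-12)+(-4)) − (-3) = -29 → (-12,-4,-29)
replace slot 2: 2·((-12)+(-29)) − (-4) = -78 → (-12,-78,-29)
replace slot 3: 2·((-12)+(-78)) − (-29) = -151 → (-12,-78,-151)

-12,-78,-151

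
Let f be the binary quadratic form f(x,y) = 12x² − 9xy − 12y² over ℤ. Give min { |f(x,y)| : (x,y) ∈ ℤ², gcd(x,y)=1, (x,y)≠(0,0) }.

descent: ρ → (-12,9,12)  [lands on river]
river: ρ → (12,15,-9)
river: ρ → (-9,21,6)
river: ρ → (6,15,-18)
river: ρ → (-18,21,3)
river: ρ → (3,21,-18)
river: ρ → (-18,15,6)
river: ρ → (6,21,-9)
river: ρ → (-9,15,12)
river: ρ → (12,9,-12)
river: ρ → (-12,15,9)
river: ρ → (9,21,-6)
river: ρ → (-6,15,18)
river: ρ → (18,21,-3)
river: ρ → (-3,21,18)
river: ρ → (18,15,-6)
river: ρ → (-6,21,9)
river: ρ → (9,15,-12)
closes: descent 1, river 18
min |a| on river = 3

3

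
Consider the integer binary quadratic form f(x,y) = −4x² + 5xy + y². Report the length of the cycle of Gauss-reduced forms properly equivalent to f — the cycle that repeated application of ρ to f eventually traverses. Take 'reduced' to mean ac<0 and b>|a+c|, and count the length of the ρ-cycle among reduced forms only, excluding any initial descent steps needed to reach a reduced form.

D = 41, ⌊√D⌋ = 6
river: ρ → (1,5,-4)
river: ρ → (-4,3,2)
river: ρ → (2,5,-2)
river: ρ → (-2,3,4)
river: ρ → (4,5,-1)
river: ρ → (-1,5,4)
river: ρ → (4,3,-2)
river: ρ → (-2,5,2)
river: ρ → (2,3,-4)
river: ρ → (-4,5,1)
ρ-cycle length = 10 (tail of 0 descent steps not counted)

10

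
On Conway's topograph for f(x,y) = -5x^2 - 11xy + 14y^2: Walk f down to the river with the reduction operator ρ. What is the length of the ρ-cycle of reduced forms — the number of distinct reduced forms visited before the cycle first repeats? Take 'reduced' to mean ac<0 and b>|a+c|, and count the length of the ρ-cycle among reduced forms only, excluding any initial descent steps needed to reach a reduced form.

D = 401, ⌊√D⌋ = 20
descent: ρ → (14,11,-5)  [lands on river]
river: ρ → (-5,19,2)
river: ρ → (2,17,-14)
river: ρ → (-14,11,5)
river: ρ → (5,19,-2)
river: ρ → (-2,17,14)
ρ-cycle length = 6 (tail of 1 descent step not counted)

6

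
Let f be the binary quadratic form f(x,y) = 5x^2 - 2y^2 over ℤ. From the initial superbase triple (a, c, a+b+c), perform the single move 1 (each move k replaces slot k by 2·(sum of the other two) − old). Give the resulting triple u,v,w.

start (5,-2,3) = (f(1,0),f(0,1),f(1,1))
replace slot 1: 2·((-2)+3) − 5 = -3 → (-3,-2,3)

-3,-2,3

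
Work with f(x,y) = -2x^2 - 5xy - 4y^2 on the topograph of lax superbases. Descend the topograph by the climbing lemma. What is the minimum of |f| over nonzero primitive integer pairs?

translate: b→1 (≡5 mod 4), so (2,5,4)→(2,1,1)
flip: (2,1,1)→(1,-1,2)
translate: b→1 (≡-1 mod 2), so (1,-1,2)→(1,1,2)
reduced (well bottom): (1,1,2) with a≤c, −a<b≤a
well minimum |f| = |-1| = 1 (negative-definite)

1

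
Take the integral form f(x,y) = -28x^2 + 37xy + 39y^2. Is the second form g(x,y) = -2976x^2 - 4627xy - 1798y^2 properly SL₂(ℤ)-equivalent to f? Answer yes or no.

D₁ = 5737, D₂ = 5737
river cycle of f (length 190): (39, 41, -26), (-26, 63, 17), (17, 73, -6), (-6, 71, 29), (29, 45, -32), (-32, 19, 42), (42, 65, -9), (-9, 61, 56), (56, 51, -14), (-14, 61, 36), … (180 more)
river cycle of g (length 190): (-26, 63, 17), (17, 73, -6), (-6, 71, 29), (29, 45, -32), (-32, 19, 42), (42, 65, -9), (-9, 61, 56), (56, 51, -14), (-14, 61, 36), (36, 11, -39), … (180 more)
cycles coincide ⇒ equivalent

yes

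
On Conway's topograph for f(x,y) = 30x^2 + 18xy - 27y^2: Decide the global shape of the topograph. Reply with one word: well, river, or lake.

D = b²−4ac = 18² − 4·30·(-27) = 3564
D > 0 non-square ⇒ indefinite ⇒ periodic river

river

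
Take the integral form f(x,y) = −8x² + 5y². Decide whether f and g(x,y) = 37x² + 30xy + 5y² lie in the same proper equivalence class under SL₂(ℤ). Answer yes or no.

D₁ = 160, D₂ = 160
river cycle of f (length 4): (5, 10, -3), (-3, 8, 8), (8, 8, -3), (-3, 10, 5)
river cycle of g (length 4): (5, 10, -3), (-3, 8, 8), (8, 8, -3), (-3, 10, 5)
cycles coincide ⇒ equivalent

yes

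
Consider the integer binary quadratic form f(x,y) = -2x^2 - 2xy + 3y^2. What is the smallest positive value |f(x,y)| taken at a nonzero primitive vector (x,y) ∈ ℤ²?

descent: ρ → (3,2,-2)  [lands on river]
river: ρ → (-2,2,3)
river: ρ → (3,4,-1)
river: ρ → (-1,4,3)
closes: descent 1, river 4
min |a| on river = 1

1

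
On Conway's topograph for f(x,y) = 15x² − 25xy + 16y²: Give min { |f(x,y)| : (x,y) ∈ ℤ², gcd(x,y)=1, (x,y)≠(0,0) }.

translate: b→5 (≡-25 mod 30), so (15,-25,16)→(15,5,6)
flip: (15,5,6)→(6,-5,15)
reduced (well bottom): (6,-5,15) with a≤c, −a<b≤a
well minimum = a = 6

6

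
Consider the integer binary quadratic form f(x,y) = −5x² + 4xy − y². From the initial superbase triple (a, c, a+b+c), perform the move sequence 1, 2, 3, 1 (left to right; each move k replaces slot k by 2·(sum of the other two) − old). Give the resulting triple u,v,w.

start (-5,-1,-2) = (f(1,0),f(0,1),f(1,1))
replace slot 1: 2·((-1)+(-2)) − (-5) = -1 → (-1,-1,-2)
replace slot 2: 2·((-1)+(-2)) − (-1) = -5 → (-1,-5,-2)
replace slot 3: 2·((-1)+(-5)) − (-2) = -10 → (-1,-5,-10)
replace slot 1: 2·((-5)+(-10)) − (-1) = -29 → (-29,-5,-10)

-29,-5,-10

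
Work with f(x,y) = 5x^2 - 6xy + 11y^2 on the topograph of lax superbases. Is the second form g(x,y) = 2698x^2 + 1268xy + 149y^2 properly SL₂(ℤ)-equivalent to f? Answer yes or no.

D₁ = -184, D₂ = -184
f: translate: b→4 (≡-6 mod 10), so (5,-6,11)→(5,4,10)
f: reduced (well bottom): (5,4,10) with a≤c, −a<b≤a
g: flip: (2698,1268,149)→(149,-1268,2698)
g: translate: b→-76 (≡-1268 mod 298), so (149,-1268,2698)→(149,-76,10)
g: flip: (149,-76,10)→(10,76,149)
g: translate: b→-4 (≡76 mod 20), so (10,76,149)→(10,-4,5)
g: flip: (10,-4,5)→(5,4,10)
g: reduced (well bottom): (5,4,10) with a≤c, −a<b≤a
reduced forms (5, 4, 10) vs (5, 4, 10) ⇒ equivalent

yes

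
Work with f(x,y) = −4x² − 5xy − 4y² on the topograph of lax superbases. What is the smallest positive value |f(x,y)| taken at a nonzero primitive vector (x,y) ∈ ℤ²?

translate: b→-3 (≡5 mod 8), so (4,5,4)→(4,-3,3)
flip: (4,-3,3)→(3,3,4)
reduced (well bottom): (3,3,4) with a≤c, −a<b≤a
well minimum |f| = |-3| = 3 (negative-definite)

3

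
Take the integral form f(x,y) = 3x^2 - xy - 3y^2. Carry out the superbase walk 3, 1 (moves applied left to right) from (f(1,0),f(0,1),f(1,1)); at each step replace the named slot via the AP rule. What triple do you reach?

start (3,-3,-1) = (f(1,0),f(0,1),f(1,1))
replace slot 3: 2·(3+(-3)) − (-1) = 1 → (3,-3,1)
replace slot 1: 2·((-3)+1) − 3 = -7 → (-7,-3,1)

-7,-3,1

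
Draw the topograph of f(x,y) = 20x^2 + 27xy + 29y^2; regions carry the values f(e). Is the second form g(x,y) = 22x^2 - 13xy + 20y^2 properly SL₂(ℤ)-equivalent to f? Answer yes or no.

D₁ = -1591, D₂ = -1591
f: translate: b→-13 (≡27 mod 40), so (20,27,29)→(20,-13,22)
f: reduced (well bottom): (20,-13,22) with a≤c, −a<b≤a
g: flip: (22,-13,20)→(20,13,22)
g: reduced (well bottom): (20,13,22) with a≤c, −a<b≤a
reduced forms (20, -13, 22) vs (20, 13, 22) ⇒ inequivalent

no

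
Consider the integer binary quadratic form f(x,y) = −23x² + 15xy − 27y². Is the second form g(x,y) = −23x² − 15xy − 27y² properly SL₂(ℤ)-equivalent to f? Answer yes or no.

D₁ = -2259, D₂ = -2259
f is negative-definite; reduce −f:
−f: reduced (well bottom): (23,-15,27) with a≤c, −a<b≤a
flip sign back: reduced form of f is (-23,15,-27)
g is negative-definite; reduce −g:
−g: reduced (well bottom): (23,15,27) with a≤c, −a<b≤a
flip sign back: reduced form of g is (-23,-15,-27)
reduced forms (-23, 15, -27) vs (-23, -15, -27) ⇒ inequivalent

no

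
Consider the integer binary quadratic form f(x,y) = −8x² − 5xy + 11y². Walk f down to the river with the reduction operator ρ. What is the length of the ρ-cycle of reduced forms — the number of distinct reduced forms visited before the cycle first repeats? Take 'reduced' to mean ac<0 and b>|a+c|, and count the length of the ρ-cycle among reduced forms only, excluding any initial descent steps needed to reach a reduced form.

D = 377, ⌊√D⌋ = 19
descent: ρ → (11,5,-8)  [lands on river]
river: ρ → (-8,11,8)
river: ρ → (8,5,-11)
river: ρ → (-11,17,2)
river: ρ → (2,19,-2)
river: ρ → (-2,17,11)
ρ-cycle length = 6 (tail of 1 descent step not counted)

6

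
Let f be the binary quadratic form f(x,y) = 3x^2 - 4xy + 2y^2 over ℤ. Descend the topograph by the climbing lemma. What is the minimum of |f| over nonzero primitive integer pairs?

translate: b→2 (≡-4 mod 6), so (3,-4,2)→(3,2,1)
flip: (3,2,1)→(1,-2,3)
translate: b→0 (≡-2 mod 2), so (1,-2,3)→(1,0,2)
reduced (well bottom): (1,0,2) with a≤c, −a<b≤a
well minimum = a = 1

1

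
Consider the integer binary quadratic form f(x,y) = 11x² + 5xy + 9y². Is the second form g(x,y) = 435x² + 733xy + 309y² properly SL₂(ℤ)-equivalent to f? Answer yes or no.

D₁ = -371, D₂ = -371
f: flip: (11,5,9)→(9,-5,11)
f: reduced (well bottom): (9,-5,11) with a≤c, −a<b≤a
g: translate: b→-137 (≡733 mod 870), so (435,733,309)→(435,-137,11)
g: flip: (435,-137,11)→(11,137,435)
g: translate: b→5 (≡137 mod 22), so (11,137,435)→(11,5,9)
g: flip: (11,5,9)→(9,-5,11)
g: reduced (well bottom): (9,-5,11) with a≤c, −a<b≤a
reduced forms (9, -5, 11) vs (9, -5, 11) ⇒ equivalent

yes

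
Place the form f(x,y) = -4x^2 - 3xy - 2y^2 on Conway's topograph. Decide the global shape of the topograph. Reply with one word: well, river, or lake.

D = b²−4ac = (-3)² − 4·(-4)·(-2) = -23
D < 0 ⇒ definite ⇒ every region one sign ⇒ single well

well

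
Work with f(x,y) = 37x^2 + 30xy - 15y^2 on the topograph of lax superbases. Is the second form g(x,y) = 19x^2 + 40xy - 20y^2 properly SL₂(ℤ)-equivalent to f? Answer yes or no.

D₁ = 3120, D₂ = 3120
river cycle of f (length 6): (-15, 30, 37), (37, 44, -8), (-8, 52, 13), (13, 52, -8), (-8, 44, 37), (37, 30, -15)
river cycle of g (length 8): (-20, 40, 19), (19, 36, -24), (-24, 12, 31), (31, 50, -5), (-5, 50, 31), (31, 12, -24), (-24, 36, 19), (19, 40, -20)
cycles differ ⇒ inequivalent

no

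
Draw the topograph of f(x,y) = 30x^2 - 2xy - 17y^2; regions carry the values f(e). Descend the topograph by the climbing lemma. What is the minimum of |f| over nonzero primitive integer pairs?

descent: ρ → (-17,36,11)  [lands on river]
river: ρ → (11,30,-26)
river: ρ → (-26,22,15)
river: ρ → (15,38,-10)
river: ρ → (-10,42,7)
river: ρ → (7,42,-10)
river: ρ → (-10,38,15)
river: ρ → (15,22,-26)
river: ρ → (-26,30,11)
river: ρ → (11,36,-17)
river: ρ → (-17,32,15)
river: ρ → (15,28,-21)
river: ρ → (-21,14,22)
river: ρ → (22,30,-13)
river: ρ → (-13,22,30)
river: ρ → (30,38,-5)
river: ρ → (-5,42,14)
river: ρ → (14,42,-5)
river: ρ → (-5,38,30)
river: ρ → (30,22,-13)
river: ρ → (-13,30,22)
river: ρ → (22,14,-21)
river: ρ → (-21,28,15)
river: ρ → (15,32,-17)
closes: descent 1, river 24
min |a| on river = 5

5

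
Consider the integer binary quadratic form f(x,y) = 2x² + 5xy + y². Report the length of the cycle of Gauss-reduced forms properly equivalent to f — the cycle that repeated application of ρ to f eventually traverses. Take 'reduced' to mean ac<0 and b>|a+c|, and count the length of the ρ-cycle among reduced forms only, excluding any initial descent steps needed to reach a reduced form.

D = 17, ⌊√D⌋ = 4
descent: ρ → (1,3,-2)  [lands on river]
river: ρ → (-2,1,2)
river: ρ → (2,3,-1)
river: ρ → (-1,3,2)
river: ρ → (2,1,-2)
river: ρ → (-2,3,1)
ρ-cycle length = 6 (tail of 1 descent step not counted)

6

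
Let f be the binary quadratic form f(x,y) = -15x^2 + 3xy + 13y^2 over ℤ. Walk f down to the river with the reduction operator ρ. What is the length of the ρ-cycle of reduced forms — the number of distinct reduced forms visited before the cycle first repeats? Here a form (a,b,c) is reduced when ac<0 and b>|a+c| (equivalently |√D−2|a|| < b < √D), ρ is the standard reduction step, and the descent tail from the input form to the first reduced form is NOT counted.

D = 789, ⌊√D⌋ = 28
river: ρ → (13,23,-5)
river: ρ → (-5,27,3)
river: ρ → (3,27,-5)
river: ρ → (-5,23,13)
river: ρ → (13,3,-15)
river: ρ → (-15,27,1)
river: ρ → (1,27,-15)
river: ρ → (-15,3,13)
ρ-cycle length = 8 (tail of 0 descent steps not counted)

8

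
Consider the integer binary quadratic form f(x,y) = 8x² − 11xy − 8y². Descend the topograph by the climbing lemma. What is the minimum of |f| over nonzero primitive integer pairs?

descent: ρ → (-8,11,8)  [lands on river]
river: ρ → (8,5,-11)
river: ρ → (-11,17,2)
river: ρ → (2,19,-2)
river: ρ → (-2,17,11)
river: ρ → (11,5,-8)
closes: descent 1, river 6
min |a| on river = 2

2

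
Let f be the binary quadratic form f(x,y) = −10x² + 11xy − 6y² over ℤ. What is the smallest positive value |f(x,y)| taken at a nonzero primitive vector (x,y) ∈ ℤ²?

translate: b→9 (≡-11 mod 20), so (10,-11,6)→(10,9,5)
flip: (10,9,5)→(5,-9,10)
translate: b→1 (≡-9 mod 10), so (5,-9,10)→(5,1,6)
reduced (well bottom): (5,1,6) with a≤c, −a<b≤a
well minimum |f| = |-5| = 5 (negative-definite)

5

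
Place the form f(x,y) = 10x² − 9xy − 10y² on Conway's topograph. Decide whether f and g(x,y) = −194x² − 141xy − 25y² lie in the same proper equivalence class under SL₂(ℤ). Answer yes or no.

D₁ = 481, D₂ = 481
river cycle of f (length 30): (-10, 9, 10), (10, 11, -9), (-9, 7, 12), (12, 17, -4), (-4, 15, 16), (16, 17, -3), (-3, 19, 10), (10, 21, -1), (-1, 21, 10), (10, 19, -3), … (20 more)
river cycle of g (length 30): (4, 17, -12), (-12, 7, 9), (9, 11, -10), (-10, 9, 10), (10, 11, -9), (-9, 7, 12), (12, 17, -4), (-4, 15, 16), (16, 17, -3), (-3, 19, 10), … (20 more)
cycles coincide ⇒ equivalent

yes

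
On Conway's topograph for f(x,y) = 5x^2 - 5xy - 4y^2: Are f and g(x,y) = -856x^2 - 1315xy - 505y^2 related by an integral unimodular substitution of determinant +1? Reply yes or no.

D₁ = 105, D₂ = 105
river cycle of f (length 6): (-4, 5, 5), (5, 5, -4), (-4, 3, 6), (6, 9, -1), (-1, 9, 6), (6, 3, -4)
river cycle of g (length 6): (-4, 5, 5), (5, 5, -4), (-4, 3, 6), (6, 9, -1), (-1, 9, 6), (6, 3, -4)
cycles coincide ⇒ equivalent

yes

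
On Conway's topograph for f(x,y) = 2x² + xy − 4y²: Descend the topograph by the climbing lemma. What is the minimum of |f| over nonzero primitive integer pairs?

descent: ρ → (-4,-1,2)
descent: ρ → (2,5,-1)  [lands on river]
river: ρ → (-1,5,2)
river: ρ → (2,3,-3)
river: ρ → (-3,3,2)
closes: descent 2, river 4
min |a| on river = 1

1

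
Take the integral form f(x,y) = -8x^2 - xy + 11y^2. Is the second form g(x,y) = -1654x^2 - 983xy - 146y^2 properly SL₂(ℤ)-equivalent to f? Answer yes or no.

D₁ = 353, D₂ = 353
river cycle of f (length 18): (-8, 15, 4), (4, 17, -4), (-4, 15, 8), (8, 17, -2), (-2, 15, 16), (16, 17, -1), (-1, 17, 16), (16, 15, -2), (-2, 17, 8), (8, 15, -4), … (8 more)
river cycle of g (length 18): (4, 17, -4), (-4, 15, 8), (8, 17, -2), (-2, 15, 16), (16, 17, -1), (-1, 17, 16), (16, 15, -2), (-2, 17, 8), (8, 15, -4), (-4, 17, 4), … (8 more)
cycles coincide ⇒ equivalent

yes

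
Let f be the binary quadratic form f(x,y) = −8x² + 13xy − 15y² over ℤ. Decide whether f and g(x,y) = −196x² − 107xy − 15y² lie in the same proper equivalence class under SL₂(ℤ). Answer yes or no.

D₁ = -311, D₂ = -311
f is negative-definite; reduce −f:
−f: translate: b→3 (≡-13 mod 16), so (8,-13,15)→(8,3,10)
−f: reduced (well bottom): (8,3,10) with a≤c, −a<b≤a
flip sign back: reduced form of f is (-8,-3,-10)
g is negative-definite; reduce −g:
−g: flip: (196,107,15)→(15,-107,196)
−g: translate: b→13 (≡-107 mod 30), so (15,-107,196)→(15,13,8)
−g: flip: (15,13,8)→(8,-13,15)
−g: translate: b→3 (≡-13 mod 16), so (8,-13,15)→(8,3,10)
−g: reduced (well bottom): (8,3,10) with a≤c, −a<b≤a
flip sign back: reduced form of g is (-8,-3,-10)
reduced forms (-8, -3, -10) vs (-8, -3, -10) ⇒ equivalent

yes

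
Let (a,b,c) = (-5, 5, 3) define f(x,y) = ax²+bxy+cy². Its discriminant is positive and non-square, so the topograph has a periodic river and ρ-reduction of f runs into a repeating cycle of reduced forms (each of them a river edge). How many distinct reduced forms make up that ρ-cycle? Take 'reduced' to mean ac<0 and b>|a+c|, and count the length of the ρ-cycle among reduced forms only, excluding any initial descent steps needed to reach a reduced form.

D = 85, ⌊√D⌋ = 9
river: ρ → (3,7,-3)
river: ρ → (-3,5,5)
river: ρ → (5,5,-3)
river: ρ → (-3,7,3)
river: ρ → (3,5,-5)
river: ρ → (-5,5,3)
ρ-cycle length = 6 (tail of 0 descent steps not counted)

6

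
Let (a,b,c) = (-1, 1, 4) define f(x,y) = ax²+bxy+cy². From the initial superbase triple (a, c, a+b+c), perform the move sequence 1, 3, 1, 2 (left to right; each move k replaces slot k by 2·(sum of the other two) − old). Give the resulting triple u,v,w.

start (-1,4,4) = (f(1,0),f(0,1),f(1,1))
replace slot 1: 2·(4+4) − (-1) = 17 → (17,4,4)
replace slot 3: 2·(17+4) − 4 = 38 → (17,4,38)
replace slot 1: 2·(4+38) − 17 = 67 → (67,4,38)
replace slot 2: 2·(67+38) − 4 = 206 → (67,206,38)

67,206,38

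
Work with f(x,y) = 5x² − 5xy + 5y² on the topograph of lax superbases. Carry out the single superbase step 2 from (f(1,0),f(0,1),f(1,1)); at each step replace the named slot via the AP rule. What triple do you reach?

start (5,5,5) = (f(1,0),f(0,1),f(1,1))
replace slot 2: 2·(5+5) − 5 = 15 → (5,15,5)

5,15,5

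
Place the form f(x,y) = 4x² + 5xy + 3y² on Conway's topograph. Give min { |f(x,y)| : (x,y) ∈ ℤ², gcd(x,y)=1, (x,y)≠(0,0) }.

translate: b→-3 (≡5 mod 8), so (4,5,3)→(4,-3,2)
flip: (4,-3,2)→(2,3,4)
translate: b→-1 (≡3 mod 4), so (2,3,4)→(2,-1,3)
reduced (well bottom): (2,-1,3) with a≤c, −a<b≤a
well minimum = a = 2

2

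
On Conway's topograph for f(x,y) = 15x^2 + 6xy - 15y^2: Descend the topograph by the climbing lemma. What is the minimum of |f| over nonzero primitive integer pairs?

river: ρ → (-15,24,6)
river: ρ → (6,24,-15)
river: ρ → (-15,6,15)
river: ρ → (15,24,-6)
river: ρ → (-6,24,15)
river: ρ → (15,6,-15)
closes: descent 0, river 6
min |a| on river = 6

6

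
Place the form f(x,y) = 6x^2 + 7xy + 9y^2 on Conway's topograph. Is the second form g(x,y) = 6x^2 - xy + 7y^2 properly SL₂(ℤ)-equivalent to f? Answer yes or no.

D₁ = -167, D₂ = -167
f: translate: b→-5 (≡7 mod 12), so (6,7,9)→(6,-5,8)
f: reduced (well bottom): (6,-5,8) with a≤c, −a<b≤a
g: reduced (well bottom): (6,-1,7) with a≤c, −a<b≤a
reduced forms (6, -5, 8) vs (6, -1, 7) ⇒ inequivalent

no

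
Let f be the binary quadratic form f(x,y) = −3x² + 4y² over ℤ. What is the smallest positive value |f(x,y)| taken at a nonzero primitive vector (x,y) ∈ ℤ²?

descent: ρ → (4,0,-3)
descent: ρ → (-3,6,1)  [lands on river]
river: ρ → (1,6,-3)
closes: descent 2, river 2
min |a| on river = 1

1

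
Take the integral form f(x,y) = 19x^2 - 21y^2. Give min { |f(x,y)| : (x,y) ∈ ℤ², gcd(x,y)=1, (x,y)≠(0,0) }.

descent: ρ → (-21,0,19)
descent: ρ → (19,38,-2)  [lands on river]
river: ρ → (-2,38,19)
closes: descent 2, river 2
min |a| on river = 2

2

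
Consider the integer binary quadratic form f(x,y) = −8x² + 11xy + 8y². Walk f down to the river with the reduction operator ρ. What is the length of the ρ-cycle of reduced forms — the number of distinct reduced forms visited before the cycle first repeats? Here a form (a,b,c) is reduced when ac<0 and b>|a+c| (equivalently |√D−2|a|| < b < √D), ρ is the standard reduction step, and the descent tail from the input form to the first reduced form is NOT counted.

D = 377, ⌊√D⌋ = 19
river: ρ → (8,5,-11)
river: ρ → (-11,17,2)
river: ρ → (2,19,-2)
river: ρ → (-2,17,11)
river: ρ → (11,5,-8)
river: ρ → (-8,11,8)
ρ-cycle length = 6 (tail of 0 descent steps not counted)

6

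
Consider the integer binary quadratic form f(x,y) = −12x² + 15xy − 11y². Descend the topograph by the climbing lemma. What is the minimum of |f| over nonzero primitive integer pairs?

translate: b→9 (≡-15 mod 24), so (12,-15,11)→(12,9,8)
flip: (12,9,8)→(8,-9,12)
translate: b→7 (≡-9 mod 16), so (8,-9,12)→(8,7,11)
reduced (well bottom): (8,7,11) with a≤c, −a<b≤a
well minimum |f| = |-8| = 8 (negative-definite)

8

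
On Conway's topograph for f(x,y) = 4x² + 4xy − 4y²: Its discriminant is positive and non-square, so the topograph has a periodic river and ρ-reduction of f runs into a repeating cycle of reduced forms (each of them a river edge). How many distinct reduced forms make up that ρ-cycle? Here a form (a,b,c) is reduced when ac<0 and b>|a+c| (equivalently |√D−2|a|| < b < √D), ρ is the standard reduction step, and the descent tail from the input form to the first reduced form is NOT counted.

D = 80, ⌊√D⌋ = 8
river: ρ → (-4,4,4)
river: ρ → (4,4,-4)
ρ-cycle length = 2 (tail of 0 descent steps not counted)

2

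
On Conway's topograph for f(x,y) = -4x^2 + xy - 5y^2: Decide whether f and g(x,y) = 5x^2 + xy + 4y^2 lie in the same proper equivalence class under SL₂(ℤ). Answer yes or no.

D₁ = -79, D₂ = -79
f is negative-definite; reduce −f:
−f: reduced (well bottom): (4,-1,5) with a≤c, −a<b≤a
flip sign back: reduced form of f is (-4,1,-5)
g: flip: (5,1,4)→(4,-1,5)
g: reduced (well bottom): (4,-1,5) with a≤c, −a<b≤a
reduced forms (-4, 1, -5) vs (4, -1, 5) ⇒ inequivalent

no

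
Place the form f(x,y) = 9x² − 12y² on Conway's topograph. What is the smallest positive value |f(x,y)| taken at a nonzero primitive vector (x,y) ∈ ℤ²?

descent: ρ → (-12,0,9)
descent: ρ → (9,18,-3)  [lands on river]
river: ρ → (-3,18,9)
closes: descent 2, river 2
min |a| on river = 3

3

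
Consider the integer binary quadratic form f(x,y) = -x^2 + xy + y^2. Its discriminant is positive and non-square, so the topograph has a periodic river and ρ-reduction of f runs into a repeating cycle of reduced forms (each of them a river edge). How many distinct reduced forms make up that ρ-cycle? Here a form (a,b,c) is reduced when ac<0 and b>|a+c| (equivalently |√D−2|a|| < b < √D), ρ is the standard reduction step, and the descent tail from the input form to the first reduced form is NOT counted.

D = 5, ⌊√D⌋ = 2
river: ρ → (1,1,-1)
river: ρ → (-1,1,1)
ρ-cycle length = 2 (tail of 0 descent steps not counted)

2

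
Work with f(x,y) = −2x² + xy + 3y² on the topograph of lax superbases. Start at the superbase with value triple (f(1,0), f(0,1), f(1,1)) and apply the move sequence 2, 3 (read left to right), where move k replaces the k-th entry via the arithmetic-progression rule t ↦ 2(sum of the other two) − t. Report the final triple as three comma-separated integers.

start (-2,3,2) = (f(1,0),f(0,1),f(1,1))
replace slot 2: 2·((-2)+2) − 3 = -3 → (-2,-3,2)
replace slot 3: 2·((-2)+(-3)) − 2 = -12 → (-2,-3,-12)

-2,-3,-12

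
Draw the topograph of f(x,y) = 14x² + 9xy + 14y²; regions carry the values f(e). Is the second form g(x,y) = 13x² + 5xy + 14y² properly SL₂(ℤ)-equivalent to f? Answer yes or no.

D₁ = -703, D₂ = -703
f: reduced (well bottom): (14,9,14) with a≤c, −a<b≤a
g: reduced (well bottom): (13,5,14) with a≤c, −a<b≤a
reduced forms (14, 9, 14) vs (13, 5, 14) ⇒ inequivalent

no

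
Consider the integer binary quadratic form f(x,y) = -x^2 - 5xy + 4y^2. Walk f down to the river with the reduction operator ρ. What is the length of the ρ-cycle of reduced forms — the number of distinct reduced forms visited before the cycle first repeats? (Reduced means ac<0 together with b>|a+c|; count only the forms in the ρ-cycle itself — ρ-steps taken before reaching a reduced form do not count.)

D = 41, ⌊√D⌋ = 6
descent: ρ → (4,5,-1)  [lands on river]
river: ρ → (-1,5,4)
river: ρ → (4,3,-2)
river: ρ → (-2,5,2)
river: ρ → (2,3,-4)
river: ρ → (-4,5,1)
river: ρ → (1,5,-4)
river: ρ → (-4,3,2)
river: ρ → (2,5,-2)
river: ρ → (-2,3,4)
ρ-cycle length = 10 (tail of 1 descent step not counted)

10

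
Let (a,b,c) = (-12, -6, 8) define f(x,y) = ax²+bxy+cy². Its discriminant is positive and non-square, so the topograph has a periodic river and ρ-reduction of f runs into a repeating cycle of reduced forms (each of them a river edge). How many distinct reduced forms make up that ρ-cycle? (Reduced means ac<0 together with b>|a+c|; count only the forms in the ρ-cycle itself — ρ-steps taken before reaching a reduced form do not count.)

D = 420, ⌊√D⌋ = 20
descent: ρ → (8,6,-12)  [lands on river]
river: ρ → (-12,18,2)
river: ρ → (2,18,-12)
river: ρ → (-12,6,8)
river: ρ → (8,10,-10)
river: ρ → (-10,10,8)
ρ-cycle length = 6 (tail of 1 descent step not counted)

6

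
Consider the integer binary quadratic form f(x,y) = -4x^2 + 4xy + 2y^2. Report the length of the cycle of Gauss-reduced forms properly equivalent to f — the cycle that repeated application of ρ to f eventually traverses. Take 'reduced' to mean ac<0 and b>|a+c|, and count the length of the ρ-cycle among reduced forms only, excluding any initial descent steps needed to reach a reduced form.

D = 48, ⌊√D⌋ = 6
river: ρ → (2,4,-4)
river: ρ → (-4,4,2)
ρ-cycle length = 2 (tail of 0 descent steps not counted)

2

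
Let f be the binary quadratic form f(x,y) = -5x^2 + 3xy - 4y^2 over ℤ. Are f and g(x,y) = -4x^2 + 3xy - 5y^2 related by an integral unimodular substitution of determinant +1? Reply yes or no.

D₁ = -71, D₂ = -71
f is negative-definite; reduce −f:
−f: flip: (5,-3,4)→(4,3,5)
−f: reduced (well bottom): (4,3,5) with a≤c, −a<b≤a
flip sign back: reduced form of f is (-4,-3,-5)
g is negative-definite; reduce −g:
−g: reduced (well bottom): (4,-3,5) with a≤c, −a<b≤a
flip sign back: reduced form of g is (-4,3,-5)
reduced forms (-4, -3, -5) vs (-4, 3, -5) ⇒ inequivalent

no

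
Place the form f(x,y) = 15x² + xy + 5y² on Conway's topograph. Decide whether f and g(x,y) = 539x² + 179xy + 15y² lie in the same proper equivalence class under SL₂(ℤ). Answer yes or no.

D₁ = -299, D₂ = -299
f: flip: (15,1,5)→(5,-1,15)
f: reduced (well bottom): (5,-1,15) with a≤c, −a<b≤a
g: flip: (539,179,15)→(15,-179,539)
g: translate: b→1 (≡-179 mod 30), so (15,-179,539)→(15,1,5)
g: flip: (15,1,5)→(5,-1,15)
g: reduced (well bottom): (5,-1,15) with a≤c, −a<b≤a
reduced forms (5, -1, 15) vs (5, -1, 15) ⇒ equivalent

yes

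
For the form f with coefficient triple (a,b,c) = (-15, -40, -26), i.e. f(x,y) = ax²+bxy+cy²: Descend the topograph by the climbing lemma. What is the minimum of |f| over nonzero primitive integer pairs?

descent: ρ → (-26,-12,-1)
descent: ρ → (-1,6,1)  [lands on river]
river: ρ → (1,6,-1)
closes: descent 2, river 2
min |a| on river = 1

1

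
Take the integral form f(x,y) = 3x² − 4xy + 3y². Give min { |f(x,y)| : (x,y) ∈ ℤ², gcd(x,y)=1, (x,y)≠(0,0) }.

translate: b→2 (≡-4 mod 6), so (3,-4,3)→(3,2,2)
flip: (3,2,2)→(2,-2,3)
translate: b→2 (≡-2 mod 4), so (2,-2,3)→(2,2,3)
reduced (well bottom): (2,2,3) with a≤c, −a<b≤a
well minimum = a = 2

2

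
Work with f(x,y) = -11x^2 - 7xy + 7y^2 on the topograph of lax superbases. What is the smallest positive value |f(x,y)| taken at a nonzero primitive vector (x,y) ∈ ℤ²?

descent: ρ → (7,7,-11)  [lands on river]
river: ρ → (-11,15,3)
river: ρ → (3,15,-11)
river: ρ → (-11,7,7)
closes: descent 1, river 4
min |a| on river = 3

3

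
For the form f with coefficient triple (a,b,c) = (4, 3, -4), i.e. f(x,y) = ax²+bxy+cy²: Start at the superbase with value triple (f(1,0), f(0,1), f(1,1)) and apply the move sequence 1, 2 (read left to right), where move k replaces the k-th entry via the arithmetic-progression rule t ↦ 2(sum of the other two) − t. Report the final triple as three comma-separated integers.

start (4,-4,3) = (f(1,0),f(0,1),f(1,1))
replace slot 1: 2·((-4)+3) − 4 = -6 → (-6,-4,3)
replace slot 2: 2·((-6)+3) − (-4) = -2 → (-6,-2,3)

-6,-2,3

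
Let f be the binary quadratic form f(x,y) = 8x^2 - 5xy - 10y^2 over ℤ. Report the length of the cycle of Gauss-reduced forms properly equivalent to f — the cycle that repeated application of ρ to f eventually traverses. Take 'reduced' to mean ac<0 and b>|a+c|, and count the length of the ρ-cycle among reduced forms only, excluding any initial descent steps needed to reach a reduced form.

D = 345, ⌊√D⌋ = 18
descent: ρ → (-10,5,8)  [lands on river]
river: ρ → (8,11,-7)
river: ρ → (-7,17,2)
river: ρ → (2,15,-15)
river: ρ → (-15,15,2)
river: ρ → (2,17,-7)
river: ρ → (-7,11,8)
river: ρ → (8,5,-10)
river: ρ → (-10,15,3)
river: ρ → (3,15,-10)
ρ-cycle length = 10 (tail of 1 descent step not counted)

10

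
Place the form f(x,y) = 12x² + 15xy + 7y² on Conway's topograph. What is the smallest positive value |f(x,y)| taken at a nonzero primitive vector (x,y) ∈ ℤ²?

translate: b→-9 (≡15 mod 24), so (12,15,7)→(12,-9,4)
flip: (12,-9,4)→(4,9,12)
translate: b→1 (≡9 mod 8), so (4,9,12)→(4,1,7)
reduced (well bottom): (4,1,7) with a≤c, −a<b≤a
well minimum = a = 4

4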